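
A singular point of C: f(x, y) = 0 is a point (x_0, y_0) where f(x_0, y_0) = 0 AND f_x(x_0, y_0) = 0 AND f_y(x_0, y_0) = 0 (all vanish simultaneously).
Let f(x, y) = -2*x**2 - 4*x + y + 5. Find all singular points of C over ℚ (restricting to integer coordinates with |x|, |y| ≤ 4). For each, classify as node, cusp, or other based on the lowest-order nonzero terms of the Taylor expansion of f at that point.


No singular points in the scanned grid; C is smooth there.

Compute partial derivatives:
  f_x = -4*x - 4.
  f_y = 1.
f_y = 1 is a nonzero constant, so f_y never vanishes: no point (x, y) can satisfy f = f_x = f_y = 0. In particular no (x, y) ∈ {−4, ..., 4}² is singular; the curve is smooth.


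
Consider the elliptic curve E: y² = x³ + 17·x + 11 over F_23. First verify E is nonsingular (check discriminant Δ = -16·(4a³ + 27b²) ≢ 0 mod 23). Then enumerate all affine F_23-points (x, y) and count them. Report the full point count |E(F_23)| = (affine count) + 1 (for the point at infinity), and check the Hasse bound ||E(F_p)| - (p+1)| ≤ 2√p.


Affine points = {(1, 11), (1, 12), (7, 6), (7, 17), (10, 10), (10, 13), (14, 7), (14, 16), (16, 3), (16, 20), (18, 10), (18, 13), (20, 5), (20, 18), (22, 4), (22, 19)}; affine count = 16; |E(F_23)| = 17.

Discriminant check: Δ ∝ 4a³ + 27b² = 4·17³ + 27·11² = 4·4913 + 27·121 ≡ 11 (mod 23). Nonzero ⇒ E is nonsingular.
For each x ∈ F_23, compute rhs = x³ + 17·x + 11 mod 23, then count y ∈ F_23 with y² ≡ rhs.
  x = 0: rhs = 11, matching y values: none (0 points).
  x = 1: rhs = 6, matching y values: 11, 12 (2 points).
  x = 2: rhs = 7, matching y values: none (0 points).
  x = 3: rhs = 20, matching y values: none (0 points).
  x = 4: rhs = 5, matching y values: none (0 points).
  x = 5: rhs = 14, matching y values: none (0 points).
  x = 6: rhs = 7, matching y values: none (0 points).
  x = 7: rhs = 13, matching y values: 6, 17 (2 points).
  x = 8: rhs = 15, matching y values: none (0 points).
  x = 9: rhs = 19, matching y values: none (0 points).
  x = 10: rhs = 8, matching y values: 10, 13 (2 points).
  x = 11: rhs = 11, matching y values: none (0 points).
  x = 12: rhs = 11, matching y values: none (0 points).
  x = 13: rhs = 14, matching y values: none (0 points).
  x = 14: rhs = 3, matching y values: 7, 16 (2 points).
  x = 15: rhs = 7, matching y values: none (0 points).
  x = 16: rhs = 9, matching y values: 3, 20 (2 points).
  x = 17: rhs = 15, matching y values: none (0 points).
  x = 18: rhs = 8, matching y values: 10, 13 (2 points).
  x = 19: rhs = 17, matching y values: none (0 points).
  x = 20: rhs = 2, matching y values: 5, 18 (2 points).
  x = 21: rhs = 15, matching y values: none (0 points).
  x = 22: rhs = 16, matching y values: 4, 19 (2 points).
Total affine count: 16.
Full point count |E(F_23)| = 16 + 1 = 17.
Hasse bound: |17 − (23+1)| = |-7| = 7 ≤ 2√23 ≈ 9.5917 ✓.


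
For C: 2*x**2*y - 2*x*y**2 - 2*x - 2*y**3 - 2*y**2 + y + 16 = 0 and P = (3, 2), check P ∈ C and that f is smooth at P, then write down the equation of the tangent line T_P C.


Tangent line at P: 14*x - 37*y + 32 = 0.

Step 1: f(3, 2) = 0, so P lies on C.
Step 2: partial derivatives
  f_x(x, y) = 4*x*y - 2*y**2 - 2, f_y(x, y) = 2*x**2 - 4*x*y - 6*y**2 - 4*y + 1.
  f_x(P) = 14, f_y(P) = -37 (gradient nonzero, so P is smooth).
Step 3: tangent line at P: 14·(x − 3) + -37·(y − 2) = 0.
Expanding: 14*x - 37*y + 32 = 0.


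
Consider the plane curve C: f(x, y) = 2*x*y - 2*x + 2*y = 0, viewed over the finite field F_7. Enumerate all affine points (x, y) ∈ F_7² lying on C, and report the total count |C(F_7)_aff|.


Affine F_7-points: {(0, 0), (1, 4), (2, 3), (3, 6), (4, 5), (5, 2)}; count = 6.

For each of the 49 pairs (x, y) ∈ F_7², evaluate f(x, y) mod 7. Record the zeros.
  x = 0: [0↦0, 1↦2, 2↦4, 3↦6, 4↦1, 5↦3, 6↦5]  zeros at y ∈ {0}
  x = 1: [0↦5, 1↦2, 2↦6, 3↦3, 4↦0, 5↦4, 6↦1]  zeros at y ∈ {4}
  x = 2: [0↦3, 1↦2, 2↦1, 3↦0, 4↦6, 5↦5, 6↦4]  zeros at y ∈ {3}
  x = 3: [0↦1, 1↦2, 2↦3, 3↦4, 4↦5, 5↦6, 6↦0]  zeros at y ∈ {6}
  x = 4: [0↦6, 1↦2, 2↦5, 3↦1, 4↦4, 5↦0, 6↦3]  zeros at y ∈ {5}
  x = 5: [0↦4, 1↦2, 2↦0, 3↦5, 4↦3, 5↦1, 6↦6]  zeros at y ∈ {2}
  x = 6: [0↦2, 1↦2, 2↦2, 3↦2, 4↦2, 5↦2, 6↦2]  zeros at y ∈ ∅
Collecting zeros: affine points = {(0, 0), (1, 4), (2, 3), (3, 6), (4, 5), (5, 2)}.
Total count |C(F_7)_aff| = 6.


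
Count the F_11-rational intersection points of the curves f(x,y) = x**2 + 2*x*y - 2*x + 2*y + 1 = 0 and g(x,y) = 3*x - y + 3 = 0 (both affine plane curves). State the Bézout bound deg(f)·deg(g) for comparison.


Common zeros: {(2, 9), (6, 10)}; count = 2; Bézout bound = 2.

deg(f) = 2, deg(g) = 1, so Bézout bound = 2.
Scan x ∈ F_11. For each x, list the y ∈ F_11 with f(x, y) ≡ 0 and those with g(x, y) ≡ 0 (mod 11); the common zeros in that column are the intersection.
  x = 0: f ≡ 0 at y ∈ {5}; g ≡ 0 at y ∈ {3}; common: ∅.
  x = 1: f ≡ 0 at y ∈ {0}; g ≡ 0 at y ∈ {6}; common: ∅.
  x = 2: f ≡ 0 at y ∈ {9}; g ≡ 0 at y ∈ {9}; common: {9}.
  x = 3: f ≡ 0 at y ∈ {5}; g ≡ 0 at y ∈ {1}; common: ∅.
  x = 4: f ≡ 0 at y ∈ {9}; g ≡ 0 at y ∈ {4}; common: ∅.
  x = 5: f ≡ 0 at y ∈ {6}; g ≡ 0 at y ∈ {7}; common: ∅.
  x = 6: f ≡ 0 at y ∈ {10}; g ≡ 0 at y ∈ {10}; common: {10}.
  x = 7: f ≡ 0 at y ∈ {6}; g ≡ 0 at y ∈ {2}; common: ∅.
  x = 8: f ≡ 0 at y ∈ {4}; g ≡ 0 at y ∈ {5}; common: ∅.
  x = 9: f ≡ 0 at y ∈ {10}; g ≡ 0 at y ∈ {8}; common: ∅.
  x = 10: f ≡ 0 at y ∈ ∅; g ≡ 0 at y ∈ {0}; common: ∅.
Collecting: common zeros = {(2, 9), (6, 10)}, so the count is 2.
Comparison with the Bézout bound: 2 ≤ 2 = deg(f)·deg(g), as expected for curves with no common component (the bound is attained).


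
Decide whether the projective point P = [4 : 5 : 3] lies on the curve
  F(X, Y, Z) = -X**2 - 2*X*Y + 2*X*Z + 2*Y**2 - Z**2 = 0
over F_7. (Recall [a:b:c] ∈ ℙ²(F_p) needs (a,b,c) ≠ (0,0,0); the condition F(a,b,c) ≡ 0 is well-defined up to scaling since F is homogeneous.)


F(4,5,3) ≡ 2 (mod 7); P is NOT on the curve.

Evaluate F(4, 5, 3) term-by-term (mod 7).
  -X**2 ↦ -1·16·1·1 = -16
  -2*X*Y ↦ -2·4·5·1 = -40
  2*X*Z ↦ 2·4·1·3 = 24
  2*Y**2 ↦ 2·1·25·1 = 50
  -Z**2 ↦ -1·1·1·9 = -9
Sum: F(4, 5, 3) = (-16) + (-40) + (24) + (50) + (-9) = 9.
Reducing mod 7: 9 ≡ 2 (mod 7).
Since F(a, b, c) ≡ 2 ≠ 0 (mod 7), P does NOT lie on the curve.


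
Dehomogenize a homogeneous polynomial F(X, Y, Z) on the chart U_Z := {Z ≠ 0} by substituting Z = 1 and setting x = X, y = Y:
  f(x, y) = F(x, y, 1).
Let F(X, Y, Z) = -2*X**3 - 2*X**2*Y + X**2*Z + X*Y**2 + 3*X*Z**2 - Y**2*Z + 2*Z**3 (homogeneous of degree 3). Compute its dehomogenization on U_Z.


f(x, y) = -2*x**3 - 2*x**2*y + x**2 + x*y**2 + 3*x - y**2 + 2

On U_Z we set Z = 1. Each monomial c·X^i·Y^j·Z^k in F becomes c·x^i·y^j·1^k = c·x^i·y^j.
Substituting Z = 1: F(X, Y, 1) = -2*x**3 - 2*x**2*y + x**2 + x*y**2 + 3*x - y**2 + 2.
Note: deg(f) ≤ deg(F) = 3; strict inequality happens when F is divisible by Z (lost terms).


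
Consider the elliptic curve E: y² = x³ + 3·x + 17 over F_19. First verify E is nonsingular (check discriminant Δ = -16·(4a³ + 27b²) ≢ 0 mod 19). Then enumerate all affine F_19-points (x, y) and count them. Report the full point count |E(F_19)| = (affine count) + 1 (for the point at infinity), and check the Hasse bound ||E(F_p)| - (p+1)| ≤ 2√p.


Affine points = {(0, 6), (0, 13), (4, 6), (4, 13), (5, 9), (5, 10), (6, 2), (6, 17), (7, 1), (7, 18), (13, 7), (13, 12), (15, 6), (15, 13), (16, 0)}; affine count = 15; |E(F_19)| = 16.

Discriminant check: Δ ∝ 4a³ + 27b² = 4·3³ + 27·17² = 4·27 + 27·289 ≡ 7 (mod 19). Nonzero ⇒ E is nonsingular.
For each x ∈ F_19, compute rhs = x³ + 3·x + 17 mod 19, then count y ∈ F_19 with y² ≡ rhs.
  x = 0: rhs = 17, matching y values: 6, 13 (2 points).
  x = 1: rhs = 2, matching y values: none (0 points).
  x = 2: rhs = 12, matching y values: none (0 points).
  x = 3: rhs = 15, matching y values: none (0 points).
  x = 4: rhs = 17, matching y values: 6, 13 (2 points).
  x = 5: rhs = 5, matching y values: 9, 10 (2 points).
  x = 6: rhs = 4, matching y values: 2, 17 (2 points).
  x = 7: rhs = 1, matching y values: 1, 18 (2 points).
  x = 8: rhs = 2, matching y values: none (0 points).
  x = 9: rhs = 13, matching y values: none (0 points).
  x = 10: rhs = 2, matching y values: none (0 points).
  x = 11: rhs = 13, matching y values: none (0 points).
  x = 12: rhs = 14, matching y values: none (0 points).
  x = 13: rhs = 11, matching y values: 7, 12 (2 points).
  x = 14: rhs = 10, matching y values: none (0 points).
  x = 15: rhs = 17, matching y values: 6, 13 (2 points).
  x = 16: rhs = 0, matching y values: 0 (1 points).
  x = 17: rhs = 3, matching y values: none (0 points).
  x = 18: rhs = 13, matching y values: none (0 points).
Total affine count: 15.
Full point count |E(F_19)| = 15 + 1 = 16.
Hasse bound: |16 − (19+1)| = |-4| = 4 ≤ 2√19 ≈ 8.7178 ✓.


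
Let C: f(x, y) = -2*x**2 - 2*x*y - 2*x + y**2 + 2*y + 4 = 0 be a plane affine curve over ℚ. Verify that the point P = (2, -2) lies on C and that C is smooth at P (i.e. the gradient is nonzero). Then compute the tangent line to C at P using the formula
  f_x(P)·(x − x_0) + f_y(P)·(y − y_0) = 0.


Tangent line at P: -6*x - 6*y = 0.

Step 1: f(2, -2) = 0, so P lies on C.
Step 2: partial derivatives
  f_x(x, y) = -4*x - 2*y - 2, f_y(x, y) = -2*x + 2*y + 2.
  f_x(P) = -6, f_y(P) = -6 (gradient nonzero, so P is smooth).
Step 3: tangent line at P: -6·(x − 2) + -6·(y − -2) = 0.
Expanding: -6*x - 6*y = 0.


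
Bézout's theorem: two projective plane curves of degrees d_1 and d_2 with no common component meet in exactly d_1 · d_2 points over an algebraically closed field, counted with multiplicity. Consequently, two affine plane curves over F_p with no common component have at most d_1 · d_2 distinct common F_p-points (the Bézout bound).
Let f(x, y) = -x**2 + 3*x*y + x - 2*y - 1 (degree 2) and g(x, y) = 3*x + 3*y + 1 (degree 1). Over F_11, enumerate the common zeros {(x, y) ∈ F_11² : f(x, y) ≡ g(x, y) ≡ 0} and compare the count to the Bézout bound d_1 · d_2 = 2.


Common zeros: ∅; count = 0; Bézout bound = 2.

deg(f) = 2, deg(g) = 1, so Bézout bound = 2.
Scan x ∈ F_11. For each x, list the y ∈ F_11 with f(x, y) ≡ 0 and those with g(x, y) ≡ 0 (mod 11); the common zeros in that column are the intersection.
  x = 0: f ≡ 0 at y ∈ {5}; g ≡ 0 at y ∈ {7}; common: ∅.
  x = 1: f ≡ 0 at y ∈ {1}; g ≡ 0 at y ∈ {6}; common: ∅.
  x = 2: f ≡ 0 at y ∈ {9}; g ≡ 0 at y ∈ {5}; common: ∅.
  x = 3: f ≡ 0 at y ∈ {1}; g ≡ 0 at y ∈ {4}; common: ∅.
  x = 4: f ≡ 0 at y ∈ {9}; g ≡ 0 at y ∈ {3}; common: ∅.
  x = 5: f ≡ 0 at y ∈ {5}; g ≡ 0 at y ∈ {2}; common: ∅.
  x = 6: f ≡ 0 at y ∈ {4}; g ≡ 0 at y ∈ {1}; common: ∅.
  x = 7: f ≡ 0 at y ∈ {4}; g ≡ 0 at y ∈ {0}; common: ∅.
  x = 8: f ≡ 0 at y ∈ ∅; g ≡ 0 at y ∈ {10}; common: ∅.
  x = 9: f ≡ 0 at y ∈ {6}; g ≡ 0 at y ∈ {9}; common: ∅.
  x = 10: f ≡ 0 at y ∈ {6}; g ≡ 0 at y ∈ {8}; common: ∅.
Collecting: common zeros = ∅, so the count is 0.
Comparison with the Bézout bound: 0 ≤ 2 = deg(f)·deg(g), as expected for curves with no common component (the affine F_11-count falls short of the bound because intersections may lie at infinity, over extension fields, or carry multiplicity).


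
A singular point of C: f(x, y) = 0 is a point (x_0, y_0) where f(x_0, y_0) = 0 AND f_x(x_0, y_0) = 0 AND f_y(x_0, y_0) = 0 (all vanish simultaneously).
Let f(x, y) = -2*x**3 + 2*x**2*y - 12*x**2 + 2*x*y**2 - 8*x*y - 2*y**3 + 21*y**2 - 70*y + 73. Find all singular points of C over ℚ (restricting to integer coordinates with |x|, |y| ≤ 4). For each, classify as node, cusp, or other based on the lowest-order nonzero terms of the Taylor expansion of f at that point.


Singular points: {(-1, 3)}; classification: cusp.

Compute partial derivatives:
  f_x = -6*x**2 + 4*x*y - 24*x + 2*y**2 - 8*y.
  f_y = 2*x**2 + 4*x*y - 8*x - 6*y**2 + 42*y - 70.
Scan x_0 ∈ {−4, ..., 4}. For each x_0, f_y(x_0, y) is a polynomial in y; find its integer roots y ∈ {−4, ..., 4}, then test f_x and f at those candidates.
  x = -4: f_y(-4, y) = -6*y**2 + 26*y - 6; no integer root y with |y| ≤ 4.
  x = -3: f_y(-3, y) = -6*y**2 + 30*y - 28; no integer root y with |y| ≤ 4.
  x = -2: f_y(-2, y) = -6*y**2 + 34*y - 46; no integer root y with |y| ≤ 4.
  x = -1: f_y(-1, y) = -6*y**2 + 38*y - 60; vanishes at y ∈ {3}. (-1, 3): f_x = 0, f = 0 — SINGULAR.
  x = 0: f_y(0, y) = -6*y**2 + 42*y - 70; no integer root y with |y| ≤ 4.
  x = 1: f_y(1, y) = -6*y**2 + 46*y - 76; no integer root y with |y| ≤ 4.
  x = 2: f_y(2, y) = -6*y**2 + 50*y - 78; no integer root y with |y| ≤ 4.
  x = 3: f_y(3, y) = -6*y**2 + 54*y - 76; no integer root y with |y| ≤ 4.
  x = 4: f_y(4, y) = -6*y**2 + 58*y - 70; no integer root y with |y| ≤ 4.
Only singular point on the grid: (-1, 3).
Classify: substitute x = -1 + u, y = 3 + v and expand: f = -2*u**3 + 2*u**2*v + 2*u*v**2 - 2*v**3 + v**2.
No constant or linear terms (consistent with a singular point). Quadratic part: v**2. Cubic part: -2*u**3 + 2*u**2*v + 2*u*v**2 - 2*v**3.
The quadratic part v**2 is a perfect square, so there is a single (double) tangent line v = 0, i.e. y = 3. Restricting the cubic part to that line (v = 0) leaves -2*u**3 ≠ 0, so f is not divisible by v and the branch is v² ≈ 2*u**3 to lowest order — this is a cusp.
Classification: cusp.


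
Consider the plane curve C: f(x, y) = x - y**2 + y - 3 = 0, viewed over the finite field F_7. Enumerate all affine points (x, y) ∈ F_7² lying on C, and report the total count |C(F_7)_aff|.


Affine F_7-points: {(1, 4), (2, 3), (2, 5), (3, 0), (3, 1), (5, 2), (5, 6)}; count = 7.

For each of the 49 pairs (x, y) ∈ F_7², evaluate f(x, y) mod 7. Record the zeros.
  x = 0: [0↦4, 1↦4, 2↦2, 3↦5, 4↦6, 5↦5, 6↦2]  zeros at y ∈ ∅
  x = 1: [0↦5, 1↦5, 2↦3, 3↦6, 4↦0, 5↦6, 6↦3]  zeros at y ∈ {4}
  x = 2: [0↦6, 1↦6, 2↦4, 3↦0, 4↦1, 5↦0, 6↦4]  zeros at y ∈ {3, 5}
  x = 3: [0↦0, 1↦0, 2↦5, 3↦1, 4↦2, 5↦1, 6↦5]  zeros at y ∈ {0, 1}
  x = 4: [0↦1, 1↦1, 2↦6, 3↦2, 4↦3, 5↦2, 6↦6]  zeros at y ∈ ∅
  x = 5: [0↦2, 1↦2, 2↦0, 3↦3, 4↦4, 5↦3, 6↦0]  zeros at y ∈ {2, 6}
  x = 6: [0↦3, 1↦3, 2↦1, 3↦4, 4↦5, 5↦4, 6↦1]  zeros at y ∈ ∅
Collecting zeros: affine points = {(1, 4), (2, 3), (2, 5), (3, 0), (3, 1), (5, 2), (5, 6)}.
Total count |C(F_7)_aff| = 7.


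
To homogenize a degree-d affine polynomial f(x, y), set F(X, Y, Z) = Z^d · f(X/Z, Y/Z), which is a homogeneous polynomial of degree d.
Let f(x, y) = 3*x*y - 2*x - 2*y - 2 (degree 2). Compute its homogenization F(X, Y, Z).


F(X, Y, Z) = 3*X*Y - 2*X*Z - 2*Y*Z - 2*Z**2

deg(f) = 2.
Substitute x = X/Z, y = Y/Z into f, then multiply by Z^2.
  monomial 3·x^1·y^1 ↦ 3·X^1·Y^1·Z^0.
  monomial -2·x^1·y^0 ↦ -2·X^1·Y^0·Z^1.
  monomial -2·x^0·y^1 ↦ -2·X^0·Y^1·Z^1.
  monomial -2·x^0·y^0 ↦ -2·X^0·Y^0·Z^2.
Collecting: F(X, Y, Z) = 3*X*Y - 2*X*Z - 2*Y*Z - 2*Z**2.


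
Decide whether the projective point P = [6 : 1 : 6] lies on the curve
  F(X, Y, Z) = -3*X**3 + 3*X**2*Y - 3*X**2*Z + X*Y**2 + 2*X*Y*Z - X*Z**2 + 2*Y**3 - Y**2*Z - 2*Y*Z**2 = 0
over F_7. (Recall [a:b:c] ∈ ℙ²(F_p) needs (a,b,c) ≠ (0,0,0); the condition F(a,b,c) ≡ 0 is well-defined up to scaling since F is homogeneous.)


F(6,1,6) ≡ 5 (mod 7); P is NOT on the curve.

Evaluate F(6, 1, 6) term-by-term (mod 7).
  -3*X**3 ↦ -3·216·1·1 = -648
  3*X**2*Y ↦ 3·36·1·1 = 108
  -3*X**2*Z ↦ -3·36·1·6 = -648
  X*Y**2 ↦ 1·6·1·1 = 6
  2*X*Y*Z ↦ 2·6·1·6 = 72
  -X*Z**2 ↦ -1·6·1·36 = -216
  2*Y**3 ↦ 2·1·1·1 = 2
  -Y**2*Z ↦ -1·1·1·6 = -6
  -2*Y*Z**2 ↦ -2·1·1·36 = -72
Sum: F(6, 1, 6) = (-648) + (108) + (-648) + (6) + (72) + (-216) + (2) + (-6) + (-72) = -1402.
Reducing mod 7: -1402 ≡ 5 (mod 7).
Since F(a, b, c) ≡ 5 ≠ 0 (mod 7), P does NOT lie on the curve.


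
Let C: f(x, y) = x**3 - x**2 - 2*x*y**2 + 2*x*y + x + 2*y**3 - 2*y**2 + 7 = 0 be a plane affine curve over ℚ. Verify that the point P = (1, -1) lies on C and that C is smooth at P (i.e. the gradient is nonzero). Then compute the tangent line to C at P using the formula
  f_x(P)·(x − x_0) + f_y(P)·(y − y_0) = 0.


Tangent line at P: -2*x + 16*y + 18 = 0.

Step 1: f(1, -1) = 0, so P lies on C.
Step 2: partial derivatives
  f_x(x, y) = 3*x**2 - 2*x - 2*y**2 + 2*y + 1, f_y(x, y) = -4*x*y + 2*x + 6*y**2 - 4*y.
  f_x(P) = -2, f_y(P) = 16 (gradient nonzero, so P is smooth).
Step 3: tangent line at P: -2·(x − 1) + 16·(y − -1) = 0.
Expanding: -2*x + 16*y + 18 = 0.


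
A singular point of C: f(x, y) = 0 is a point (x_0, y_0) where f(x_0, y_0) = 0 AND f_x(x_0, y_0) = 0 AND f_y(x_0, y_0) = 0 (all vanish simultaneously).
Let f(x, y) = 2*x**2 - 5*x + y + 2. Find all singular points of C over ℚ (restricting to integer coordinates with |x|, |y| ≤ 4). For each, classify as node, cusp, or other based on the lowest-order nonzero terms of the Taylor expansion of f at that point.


No singular points in the scanned grid; C is smooth there.

Compute partial derivatives:
  f_x = 4*x - 5.
  f_y = 1.
f_y = 1 is a nonzero constant, so f_y never vanishes: no point (x, y) can satisfy f = f_x = f_y = 0. In particular no (x, y) ∈ {−4, ..., 4}² is singular; the curve is smooth.


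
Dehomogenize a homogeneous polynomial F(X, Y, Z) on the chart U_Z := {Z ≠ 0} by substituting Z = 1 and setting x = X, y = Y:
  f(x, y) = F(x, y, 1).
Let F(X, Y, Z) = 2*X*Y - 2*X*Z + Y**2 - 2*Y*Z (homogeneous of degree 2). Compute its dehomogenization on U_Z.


f(x, y) = 2*x*y - 2*x + y**2 - 2*y

On U_Z we set Z = 1. Each monomial c·X^i·Y^j·Z^k in F becomes c·x^i·y^j·1^k = c·x^i·y^j.
Substituting Z = 1: F(X, Y, 1) = 2*x*y - 2*x + y**2 - 2*y.
Note: deg(f) ≤ deg(F) = 2; strict inequality happens when F is divisible by Z (lost terms).


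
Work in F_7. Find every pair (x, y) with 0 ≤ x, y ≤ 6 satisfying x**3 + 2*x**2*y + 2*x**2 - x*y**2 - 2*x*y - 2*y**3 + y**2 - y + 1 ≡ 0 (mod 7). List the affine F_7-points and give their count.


Affine F_7-points: {(1, 2), (1, 6), (3, 3), (3, 4), (3, 6), (5, 3), (5, 4), (5, 5), (6, 2)}; count = 9.

For each of the 49 pairs (x, y) ∈ F_7², evaluate f(x, y) mod 7. Record the zeros.
  x = 0: [0↦1, 1↦6, 2↦1, 3↦2, 4↦4, 5↦2, 6↦5]  zeros at y ∈ ∅
  x = 1: [0↦4, 1↦1, 2↦0, 3↦3, 4↦5, 5↦1, 6↦0]  zeros at y ∈ {2, 6}
  x = 2: [0↦3, 1↦3, 2↦3, 3↦5, 4↦4, 5↦2, 6↦1]  zeros at y ∈ ∅
  x = 3: [0↦4, 1↦4, 2↦2, 3↦0, 4↦0, 5↦4, 6↦0]  zeros at y ∈ {3, 4, 6}
  x = 4: [0↦6, 1↦3, 2↦3, 3↦1, 4↦6, 5↦6, 6↦3]  zeros at y ∈ ∅
  x = 5: [0↦1, 1↦6, 2↦5, 3↦0, 4↦0, 5↦0, 6↦2]  zeros at y ∈ {3, 4, 5}
  x = 6: [0↦2, 1↦5, 2↦0, 3↦3, 4↦2, 5↦6, 6↦3]  zeros at y ∈ {2}
Collecting zeros: affine points = {(1, 2), (1, 6), (3, 3), (3, 4), (3, 6), (5, 3), (5, 4), (5, 5), (6, 2)}.
Total count |C(F_7)_aff| = 9.


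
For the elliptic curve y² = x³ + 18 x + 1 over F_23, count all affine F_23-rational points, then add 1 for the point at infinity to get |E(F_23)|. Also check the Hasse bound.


Affine points = {(0, 1), (0, 22), (3, 6), (3, 17), (5, 3), (5, 20), (6, 7), (6, 16), (8, 6), (8, 17), (9, 8), (9, 15), (10, 10), (10, 13), (11, 9), (11, 14), (12, 6), (12, 17), (15, 9), (15, 14), (18, 4), (18, 19), (19, 7), (19, 16), (20, 9), (20, 14), (21, 7), (21, 16)}; affine count = 28; |E(F_23)| = 29.

Discriminant check: Δ ∝ 4a³ + 27b² = 4·18³ + 27·1² = 4·5832 + 27·1 ≡ 10 (mod 23). Nonzero ⇒ E is nonsingular.
For each x ∈ F_23, compute rhs = x³ + 18·x + 1 mod 23, then count y ∈ F_23 with y² ≡ rhs.
  x = 0: rhs = 1, matching y values: 1, 22 (2 points).
  x = 1: rhs = 20, matching y values: none (0 points).
  x = 2: rhs = 22, matching y values: none (0 points).
  x = 3: rhs = 13, matching y values: 6, 17 (2 points).
  x = 4: rhs = 22, matching y values: none (0 points).
  x = 5: rhs = 9, matching y values: 3, 20 (2 points).
  x = 6: rhs = 3, matching y values: 7, 16 (2 points).
  x = 7: rhs = 10, matching y values: none (0 points).
  x = 8: rhs = 13, matching y values: 6, 17 (2 points).
  x = 9: rhs = 18, matching y values: 8, 15 (2 points).
  x = 10: rhs = 8, matching y values: 10, 13 (2 points).
  x = 11: rhs = 12, matching y values: 9, 14 (2 points).
  x = 12: rhs = 13, matching y values: 6, 17 (2 points).
  x = 13: rhs = 17, matching y values: none (0 points).
  x = 14: rhs = 7, matching y values: none (0 points).
  x = 15: rhs = 12, matching y values: 9, 14 (2 points).
  x = 16: rhs = 15, matching y values: none (0 points).
  x = 17: rhs = 22, matching y values: none (0 points).
  x = 18: rhs = 16, matching y values: 4, 19 (2 points).
  x = 19: rhs = 3, matching y values: 7, 16 (2 points).
  x = 20: rhs = 12, matching y values: 9, 14 (2 points).
  x = 21: rhs = 3, matching y values: 7, 16 (2 points).
  x = 22: rhs = 5, matching y values: none (0 points).
Total affine count: 28.
Full point count |E(F_23)| = 28 + 1 = 29.
Hasse bound: |29 − (23+1)| = |5| = 5 ≤ 2√23 ≈ 9.5917 ✓.


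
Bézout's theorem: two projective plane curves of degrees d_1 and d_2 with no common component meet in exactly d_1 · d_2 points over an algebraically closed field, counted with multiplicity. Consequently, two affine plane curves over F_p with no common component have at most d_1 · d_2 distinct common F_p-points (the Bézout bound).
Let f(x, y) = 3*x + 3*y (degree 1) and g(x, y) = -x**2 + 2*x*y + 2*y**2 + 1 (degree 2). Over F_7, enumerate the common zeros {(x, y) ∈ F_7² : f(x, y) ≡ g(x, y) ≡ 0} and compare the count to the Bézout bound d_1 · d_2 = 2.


Common zeros: {(1, 6), (6, 1)}; count = 2; Bézout bound = 2.

deg(f) = 1, deg(g) = 2, so Bézout bound = 2.
Scan x ∈ F_7. For each x, list the y ∈ F_7 with f(x, y) ≡ 0 and those with g(x, y) ≡ 0 (mod 7); the common zeros in that column are the intersection.
  x = 0: f ≡ 0 at y ∈ {0}; g ≡ 0 at y ∈ ∅; common: ∅.
  x = 1: f ≡ 0 at y ∈ {6}; g ≡ 0 at y ∈ {0, 6}; common: {6}.
  x = 2: f ≡ 0 at y ∈ {5}; g ≡ 0 at y ∈ ∅; common: ∅.
  x = 3: f ≡ 0 at y ∈ {4}; g ≡ 0 at y ∈ {1, 3}; common: ∅.
  x = 4: f ≡ 0 at y ∈ {3}; g ≡ 0 at y ∈ {4, 6}; common: ∅.
  x = 5: f ≡ 0 at y ∈ {2}; g ≡ 0 at y ∈ ∅; common: ∅.
  x = 6: f ≡ 0 at y ∈ {1}; g ≡ 0 at y ∈ {0, 1}; common: {1}.
Collecting: common zeros = {(1, 6), (6, 1)}, so the count is 2.
Comparison with the Bézout bound: 2 ≤ 2 = deg(f)·deg(g), as expected for curves with no common component (the bound is attained).


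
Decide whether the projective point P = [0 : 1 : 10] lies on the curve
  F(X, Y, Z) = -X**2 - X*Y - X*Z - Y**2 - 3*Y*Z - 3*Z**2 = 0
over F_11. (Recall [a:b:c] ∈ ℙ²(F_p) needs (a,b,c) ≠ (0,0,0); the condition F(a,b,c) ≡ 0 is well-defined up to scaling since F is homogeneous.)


F(0,1,10) ≡ 10 (mod 11); P is NOT on the curve.

Evaluate F(0, 1, 10) term-by-term (mod 11).
  -X**2 ↦ -1·0·1·1 = 0
  -X*Y ↦ -1·0·1·1 = 0
  -X*Z ↦ -1·0·1·10 = 0
  -Y**2 ↦ -1·1·1·1 = -1
  -3*Y*Z ↦ -3·1·1·10 = -30
  -3*Z**2 ↦ -3·1·1·100 = -300
Sum: F(0, 1, 10) = (0) + (0) + (0) + (-1) + (-30) + (-300) = -331.
Reducing mod 11: -331 ≡ 10 (mod 11).
Since F(a, b, c) ≡ 10 ≠ 0 (mod 11), P does NOT lie on the curve.


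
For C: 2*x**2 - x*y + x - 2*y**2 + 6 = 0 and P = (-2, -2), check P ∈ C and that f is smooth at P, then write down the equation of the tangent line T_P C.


Tangent line at P: -5*x + 10*y + 10 = 0.

Step 1: f(-2, -2) = 0, so P lies on C.
Step 2: partial derivatives
  f_x(x, y) = 4*x - y + 1, f_y(x, y) = -x - 4*y.
  f_x(P) = -5, f_y(P) = 10 (gradient nonzero, so P is smooth).
Step 3: tangent line at P: -5·(x − -2) + 10·(y − -2) = 0.
Expanding: -5*x + 10*y + 10 = 0.


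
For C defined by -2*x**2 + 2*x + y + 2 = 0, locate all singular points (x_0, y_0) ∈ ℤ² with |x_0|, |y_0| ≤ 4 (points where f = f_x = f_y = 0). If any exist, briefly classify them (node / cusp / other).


No singular points in the scanned grid; C is smooth there.

Compute partial derivatives:
  f_x = 2 - 4*x.
  f_y = 1.
f_y = 1 is a nonzero constant, so f_y never vanishes: no point (x, y) can satisfy f = f_x = f_y = 0. In particular no (x, y) ∈ {−4, ..., 4}² is singular; the curve is smooth.


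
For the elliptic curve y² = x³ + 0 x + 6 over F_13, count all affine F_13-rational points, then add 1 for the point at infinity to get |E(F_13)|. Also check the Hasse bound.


Affine points = {(2, 1), (2, 12), (5, 1), (5, 12), (6, 1), (6, 12)}; affine count = 6; |E(F_13)| = 7.

Discriminant check: Δ ∝ 4a³ + 27b² = 4·0³ + 27·6² = 4·0 + 27·36 ≡ 10 (mod 13). Nonzero ⇒ E is nonsingular.
For each x ∈ F_13, compute rhs = x³ + 0·x + 6 mod 13, then count y ∈ F_13 with y² ≡ rhs.
  x = 0: rhs = 6, matching y values: none (0 points).
  x = 1: rhs = 7, matching y values: none (0 points).
  x = 2: rhs = 1, matching y values: 1, 12 (2 points).
  x = 3: rhs = 7, matching y values: none (0 points).
  x = 4: rhs = 5, matching y values: none (0 points).
  x = 5: rhs = 1, matching y values: 1, 12 (2 points).
  x = 6: rhs = 1, matching y values: 1, 12 (2 points).
  x = 7: rhs = 11, matching y values: none (0 points).
  x = 8: rhs = 11, matching y values: none (0 points).
  x = 9: rhs = 7, matching y values: none (0 points).
  x = 10: rhs = 5, matching y values: none (0 points).
  x = 11: rhs = 11, matching y values: none (0 points).
  x = 12: rhs = 5, matching y values: none (0 points).
Total affine count: 6.
Full point count |E(F_13)| = 6 + 1 = 7.
Hasse bound: |7 − (13+1)| = |-7| = 7 ≤ 2√13 ≈ 7.2111 ✓.


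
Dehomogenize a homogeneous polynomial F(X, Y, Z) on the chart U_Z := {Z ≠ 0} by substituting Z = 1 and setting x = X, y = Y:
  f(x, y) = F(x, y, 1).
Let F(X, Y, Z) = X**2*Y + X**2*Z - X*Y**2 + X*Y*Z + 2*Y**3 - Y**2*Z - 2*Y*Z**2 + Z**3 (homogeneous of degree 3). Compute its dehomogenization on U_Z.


f(x, y) = x**2*y + x**2 - x*y**2 + x*y + 2*y**3 - y**2 - 2*y + 1

On U_Z we set Z = 1. Each monomial c·X^i·Y^j·Z^k in F becomes c·x^i·y^j·1^k = c·x^i·y^j.
Substituting Z = 1: F(X, Y, 1) = x**2*y + x**2 - x*y**2 + x*y + 2*y**3 - y**2 - 2*y + 1.
Note: deg(f) ≤ deg(F) = 3; strict inequality happens when F is divisible by Z (lost terms).


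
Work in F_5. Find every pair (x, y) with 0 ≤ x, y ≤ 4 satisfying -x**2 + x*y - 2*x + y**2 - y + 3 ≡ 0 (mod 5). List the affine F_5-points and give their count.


Affine F_5-points: {(0, 2), (0, 4), (1, 0), (2, 0), (2, 4)}; count = 5.

For each of the 25 pairs (x, y) ∈ F_5², evaluate f(x, y) mod 5. Record the zeros.
  x = 0: [0↦3, 1↦3, 2↦0, 3↦4, 4↦0]  zeros at y ∈ {2, 4}
  x = 1: [0↦0, 1↦1, 2↦4, 3↦4, 4↦1]  zeros at y ∈ {0}
  x = 2: [0↦0, 1↦2, 2↦1, 3↦2, 4↦0]  zeros at y ∈ {0, 4}
  x = 3: [0↦3, 1↦1, 2↦1, 3↦3, 4↦2]  zeros at y ∈ ∅
  x = 4: [0↦4, 1↦3, 2↦4, 3↦2, 4↦2]  zeros at y ∈ ∅
Collecting zeros: affine points = {(0, 2), (0, 4), (1, 0), (2, 0), (2, 4)}.
Total count |C(F_5)_aff| = 5.


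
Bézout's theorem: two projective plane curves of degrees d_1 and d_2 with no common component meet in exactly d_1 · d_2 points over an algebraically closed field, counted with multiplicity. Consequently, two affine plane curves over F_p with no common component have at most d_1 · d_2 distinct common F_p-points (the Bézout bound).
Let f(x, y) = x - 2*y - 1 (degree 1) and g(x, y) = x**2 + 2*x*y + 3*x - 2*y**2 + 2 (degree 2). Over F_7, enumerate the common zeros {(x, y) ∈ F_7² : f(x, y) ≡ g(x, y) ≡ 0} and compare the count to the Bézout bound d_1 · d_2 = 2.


Common zeros: {(6, 6)}; count = 1; Bézout bound = 2.

deg(f) = 1, deg(g) = 2, so Bézout bound = 2.
Scan x ∈ F_7. For each x, list the y ∈ F_7 with f(x, y) ≡ 0 and those with g(x, y) ≡ 0 (mod 7); the common zeros in that column are the intersection.
  x = 0: f ≡ 0 at y ∈ {3}; g ≡ 0 at y ∈ {1, 6}; common: ∅.
  x = 1: f ≡ 0 at y ∈ {0}; g ≡ 0 at y ∈ ∅; common: ∅.
  x = 2: f ≡ 0 at y ∈ {4}; g ≡ 0 at y ∈ {1}; common: ∅.
  x = 3: f ≡ 0 at y ∈ {1}; g ≡ 0 at y ∈ {5}; common: ∅.
  x = 4: f ≡ 0 at y ∈ {5}; g ≡ 0 at y ∈ ∅; common: ∅.
  x = 5: f ≡ 0 at y ∈ {2}; g ≡ 0 at y ∈ {0, 5}; common: ∅.
  x = 6: f ≡ 0 at y ∈ {6}; g ≡ 0 at y ∈ {0, 6}; common: {6}.
Collecting: common zeros = {(6, 6)}, so the count is 1.
Comparison with the Bézout bound: 1 ≤ 2 = deg(f)·deg(g), as expected for curves with no common component (the affine F_7-count falls short of the bound because intersections may lie at infinity, over extension fields, or carry multiplicity).


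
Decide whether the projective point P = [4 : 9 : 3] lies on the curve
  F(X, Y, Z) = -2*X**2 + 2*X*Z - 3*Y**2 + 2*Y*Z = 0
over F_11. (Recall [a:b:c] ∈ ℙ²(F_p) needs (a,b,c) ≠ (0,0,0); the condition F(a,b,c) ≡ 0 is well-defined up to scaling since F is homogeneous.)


F(4,9,3) ≡ 1 (mod 11); P is NOT on the curve.

Evaluate F(4, 9, 3) term-by-term (mod 11).
  -2*X**2 ↦ -2·16·1·1 = -32
  2*X*Z ↦ 2·4·1·3 = 24
  -3*Y**2 ↦ -3·1·81·1 = -243
  2*Y*Z ↦ 2·1·9·3 = 54
Sum: F(4, 9, 3) = (-32) + (24) + (-243) + (54) = -197.
Reducing mod 11: -197 ≡ 1 (mod 11).
Since F(a, b, c) ≡ 1 ≠ 0 (mod 11), P does NOT lie on the curve.


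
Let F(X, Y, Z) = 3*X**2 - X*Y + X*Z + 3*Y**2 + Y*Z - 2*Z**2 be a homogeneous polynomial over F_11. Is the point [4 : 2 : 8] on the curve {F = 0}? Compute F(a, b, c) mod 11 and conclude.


F(4,2,8) ≡ 5 (mod 11); P is NOT on the curve.

Evaluate F(4, 2, 8) term-by-term (mod 11).
  3*X**2 ↦ 3·16·1·1 = 48
  -X*Y ↦ -1·4·2·1 = -8
  X*Z ↦ 1·4·1·8 = 32
  3*Y**2 ↦ 3·1·4·1 = 12
  Y*Z ↦ 1·1·2·8 = 16
  -2*Z**2 ↦ -2·1·1·64 = -128
Sum: F(4, 2, 8) = (48) + (-8) + (32) + (12) + (16) + (-128) = -28.
Reducing mod 11: -28 ≡ 5 (mod 11).
Since F(a, b, c) ≡ 5 ≠ 0 (mod 11), P does NOT lie on the curve.


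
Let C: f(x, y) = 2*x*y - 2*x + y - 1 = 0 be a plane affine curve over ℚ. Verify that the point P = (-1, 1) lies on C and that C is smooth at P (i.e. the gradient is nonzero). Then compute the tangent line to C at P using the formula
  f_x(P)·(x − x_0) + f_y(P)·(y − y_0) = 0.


Tangent line at P: 1 - y = 0.

Step 1: f(-1, 1) = 0, so P lies on C.
Step 2: partial derivatives
  f_x(x, y) = 2*y - 2, f_y(x, y) = 2*x + 1.
  f_x(P) = 0, f_y(P) = -1 (gradient nonzero, so P is smooth).
Step 3: tangent line at P: 0·(x − -1) + -1·(y − 1) = 0.
Expanding: 1 - y = 0.


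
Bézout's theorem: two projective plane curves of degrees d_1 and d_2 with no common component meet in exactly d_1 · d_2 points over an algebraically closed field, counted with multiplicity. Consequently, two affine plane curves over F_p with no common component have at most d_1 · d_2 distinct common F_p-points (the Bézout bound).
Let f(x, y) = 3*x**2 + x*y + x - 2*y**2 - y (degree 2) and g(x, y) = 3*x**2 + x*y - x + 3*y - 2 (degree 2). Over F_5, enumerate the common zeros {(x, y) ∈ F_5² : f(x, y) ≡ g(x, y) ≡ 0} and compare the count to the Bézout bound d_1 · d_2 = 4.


Common zeros: ∅; count = 0; Bézout bound = 4.

deg(f) = 2, deg(g) = 2, so Bézout bound = 4.
Scan x ∈ F_5. For each x, list the y ∈ F_5 with f(x, y) ≡ 0 and those with g(x, y) ≡ 0 (mod 5); the common zeros in that column are the intersection.
  x = 0: f ≡ 0 at y ∈ {0, 2}; g ≡ 0 at y ∈ {4}; common: ∅.
  x = 1: f ≡ 0 at y ∈ ∅; g ≡ 0 at y ∈ {0}; common: ∅.
  x = 2: f ≡ 0 at y ∈ ∅; g ≡ 0 at y ∈ ∅; common: ∅.
  x = 3: f ≡ 0 at y ∈ {0, 1}; g ≡ 0 at y ∈ {3}; common: ∅.
  x = 4: f ≡ 0 at y ∈ {2}; g ≡ 0 at y ∈ {4}; common: ∅.
Collecting: common zeros = ∅, so the count is 0.
Comparison with the Bézout bound: 0 ≤ 4 = deg(f)·deg(g), as expected for curves with no common component (the affine F_5-count falls short of the bound because intersections may lie at infinity, over extension fields, or carry multiplicity).


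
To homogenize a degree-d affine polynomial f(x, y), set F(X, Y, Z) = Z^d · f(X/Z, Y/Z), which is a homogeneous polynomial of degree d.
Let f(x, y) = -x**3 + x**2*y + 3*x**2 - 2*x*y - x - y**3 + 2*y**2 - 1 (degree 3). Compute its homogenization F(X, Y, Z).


F(X, Y, Z) = -X**3 + X**2*Y + 3*X**2*Z - 2*X*Y*Z - X*Z**2 - Y**3 + 2*Y**2*Z - Z**3

deg(f) = 3.
Substitute x = X/Z, y = Y/Z into f, then multiply by Z^3.
  monomial -1·x^3·y^0 ↦ -1·X^3·Y^0·Z^0.
  monomial 1·x^2·y^1 ↦ 1·X^2·Y^1·Z^0.
  monomial 3·x^2·y^0 ↦ 3·X^2·Y^0·Z^1.
  monomial -2·x^1·y^1 ↦ -2·X^1·Y^1·Z^1.
  monomial -1·x^1·y^0 ↦ -1·X^1·Y^0·Z^2.
  monomial -1·x^0·y^3 ↦ -1·X^0·Y^3·Z^0.
  monomial 2·x^0·y^2 ↦ 2·X^0·Y^2·Z^1.
  monomial -1·x^0·y^0 ↦ -1·X^0·Y^0·Z^3.
Collecting: F(X, Y, Z) = -X**3 + X**2*Y + 3*X**2*Z - 2*X*Y*Z - X*Z**2 - Y**3 + 2*Y**2*Z - Z**3.


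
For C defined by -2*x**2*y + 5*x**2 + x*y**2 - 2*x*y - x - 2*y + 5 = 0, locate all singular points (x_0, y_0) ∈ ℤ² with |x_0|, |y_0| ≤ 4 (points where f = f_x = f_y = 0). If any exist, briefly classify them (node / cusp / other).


Singular points: {(1, 3)}; classification: node.

Compute partial derivatives:
  f_x = -4*x*y + 10*x + y**2 - 2*y - 1.
  f_y = -2*x**2 + 2*x*y - 2*x - 2.
Scan x_0 ∈ {−4, ..., 4}. For each x_0, f_y(x_0, y) is a polynomial in y; find its integer roots y ∈ {−4, ..., 4}, then test f_x and f at those candidates.
  x = -4: f_y(-4, y) = -8*y - 26; no integer root y with |y| ≤ 4.
  x = -3: f_y(-3, y) = -6*y - 14; no integer root y with |y| ≤ 4.
  x = -2: f_y(-2, y) = -4*y - 6; no integer root y with |y| ≤ 4.
  x = -1: f_y(-1, y) = -2*y - 2; vanishes at y ∈ {-1}. (-1, -1): f_x = -12 ≠ 0.
  x = 0: f_y(0, y) = -2; no integer root y with |y| ≤ 4.
  x = 1: f_y(1, y) = 2*y - 6; vanishes at y ∈ {3}. (1, 3): f_x = 0, f = 0 — SINGULAR.
  x = 2: f_y(2, y) = 4*y - 14; no integer root y with |y| ≤ 4.
  x = 3: f_y(3, y) = 6*y - 26; no integer root y with |y| ≤ 4.
  x = 4: f_y(4, y) = 8*y - 42; no integer root y with |y| ≤ 4.
Only singular point on the grid: (1, 3).
Classify: substitute x = 1 + u, y = 3 + v and expand: f = -2*u**2*v - u**2 + u*v**2 + v**2.
No constant or linear terms (consistent with a singular point). Quadratic part: -u**2 + v**2. Cubic part: -2*u**2*v + u*v**2.
The quadratic part v**2 - u**2 = (v − u)(v + u) splits into two distinct linear factors, so there are two distinct tangent lines y − 3 = ±(x − 1) — this is a node (ordinary double point).
Classification: node.


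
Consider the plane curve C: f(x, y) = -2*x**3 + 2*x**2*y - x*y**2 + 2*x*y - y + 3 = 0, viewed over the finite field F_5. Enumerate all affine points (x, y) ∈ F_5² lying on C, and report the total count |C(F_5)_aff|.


Affine F_5-points: {(0, 3), (4, 0), (4, 1)}; count = 3.

For each of the 25 pairs (x, y) ∈ F_5², evaluate f(x, y) mod 5. Record the zeros.
  x = 0: [0↦3, 1↦2, 2↦1, 3↦0, 4↦4]  zeros at y ∈ {3}
  x = 1: [0↦1, 1↦3, 2↦3, 3↦1, 4↦2]  zeros at y ∈ ∅
  x = 2: [0↦2, 1↦1, 2↦1, 3↦2, 4↦4]  zeros at y ∈ ∅
  x = 3: [0↦4, 1↦4, 2↦3, 3↦1, 4↦3]  zeros at y ∈ ∅
  x = 4: [0↦0, 1↦0, 2↦2, 3↦1, 4↦2]  zeros at y ∈ {0, 1}
Collecting zeros: affine points = {(0, 3), (4, 0), (4, 1)}.
Total count |C(F_5)_aff| = 3.


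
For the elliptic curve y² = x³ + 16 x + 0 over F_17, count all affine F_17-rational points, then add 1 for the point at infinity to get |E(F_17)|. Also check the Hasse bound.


Affine points = {(0, 0), (1, 0), (4, 3), (4, 14), (5, 1), (5, 16), (7, 8), (7, 9), (10, 2), (10, 15), (12, 4), (12, 13), (13, 5), (13, 12), (16, 0)}; affine count = 15; |E(F_17)| = 16.

Discriminant check: Δ ∝ 4a³ + 27b² = 4·16³ + 27·0² = 4·4096 + 27·0 ≡ 13 (mod 17). Nonzero ⇒ E is nonsingular.
For each x ∈ F_17, compute rhs = x³ + 16·x + 0 mod 17, then count y ∈ F_17 with y² ≡ rhs.
  x = 0: rhs = 0, matching y values: 0 (1 points).
  x = 1: rhs = 0, matching y values: 0 (1 points).
  x = 2: rhs = 6, matching y values: none (0 points).
  x = 3: rhs = 7, matching y values: none (0 points).
  x = 4: rhs = 9, matching y values: 3, 14 (2 points).
  x = 5: rhs = 1, matching y values: 1, 16 (2 points).
  x = 6: rhs = 6, matching y values: none (0 points).
  x = 7: rhs = 13, matching y values: 8, 9 (2 points).
  x = 8: rhs = 11, matching y values: none (0 points).
  x = 9: rhs = 6, matching y values: none (0 points).
  x = 10: rhs = 4, matching y values: 2, 15 (2 points).
  x = 11: rhs = 11, matching y values: none (0 points).
  x = 12: rhs = 16, matching y values: 4, 13 (2 points).
  x = 13: rhs = 8, matching y values: 5, 12 (2 points).
  x = 14: rhs = 10, matching y values: none (0 points).
  x = 15: rhs = 11, matching y values: none (0 points).
  x = 16: rhs = 0, matching y values: 0 (1 points).
Total affine count: 15.
Full point count |E(F_17)| = 15 + 1 = 16.
Hasse bound: |16 − (17+1)| = |-2| = 2 ≤ 2√17 ≈ 8.2462 ✓.


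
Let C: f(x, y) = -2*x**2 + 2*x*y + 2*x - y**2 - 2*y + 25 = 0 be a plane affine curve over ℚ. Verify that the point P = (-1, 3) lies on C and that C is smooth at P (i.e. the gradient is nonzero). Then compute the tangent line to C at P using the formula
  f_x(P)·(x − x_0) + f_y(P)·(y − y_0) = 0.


Tangent line at P: 12*x - 10*y + 42 = 0.

Step 1: f(-1, 3) = 0, so P lies on C.
Step 2: partial derivatives
  f_x(x, y) = -4*x + 2*y + 2, f_y(x, y) = 2*x - 2*y - 2.
  f_x(P) = 12, f_y(P) = -10 (gradient nonzero, so P is smooth).
Step 3: tangent line at P: 12·(x − -1) + -10·(y − 3) = 0.
Expanding: 12*x - 10*y + 42 = 0.


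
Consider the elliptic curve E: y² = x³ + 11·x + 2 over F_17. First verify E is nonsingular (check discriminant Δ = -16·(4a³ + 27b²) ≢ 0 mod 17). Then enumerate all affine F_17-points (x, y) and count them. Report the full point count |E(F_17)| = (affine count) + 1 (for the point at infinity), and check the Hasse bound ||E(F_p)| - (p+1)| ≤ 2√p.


Affine points = {(0, 6), (0, 11), (2, 7), (2, 10), (4, 5), (4, 12), (11, 3), (11, 14), (12, 3), (12, 14), (13, 8), (13, 9)}; affine count = 12; |E(F_17)| = 13.

Discriminant check: Δ ∝ 4a³ + 27b² = 4·11³ + 27·2² = 4·1331 + 27·4 ≡ 9 (mod 17). Nonzero ⇒ E is nonsingular.
For each x ∈ F_17, compute rhs = x³ + 11·x + 2 mod 17, then count y ∈ F_17 with y² ≡ rhs.
  x = 0: rhs = 2, matching y values: 6, 11 (2 points).
  x = 1: rhs = 14, matching y values: none (0 points).
  x = 2: rhs = 15, matching y values: 7, 10 (2 points).
  x = 3: rhs = 11, matching y values: none (0 points).
  x = 4: rhs = 8, matching y values: 5, 12 (2 points).
  x = 5: rhs = 12, matching y values: none (0 points).
  x = 6: rhs = 12, matching y values: none (0 points).
  x = 7: rhs = 14, matching y values: none (0 points).
  x = 8: rhs = 7, matching y values: none (0 points).
  x = 9: rhs = 14, matching y values: none (0 points).
  x = 10: rhs = 7, matching y values: none (0 points).
  x = 11: rhs = 9, matching y values: 3, 14 (2 points).
  x = 12: rhs = 9, matching y values: 3, 14 (2 points).
  x = 13: rhs = 13, matching y values: 8, 9 (2 points).
  x = 14: rhs = 10, matching y values: none (0 points).
  x = 15: rhs = 6, matching y values: none (0 points).
  x = 16: rhs = 7, matching y values: none (0 points).
Total affine count: 12.
Full point count |E(F_17)| = 12 + 1 = 13.
Hasse bound: |13 − (17+1)| = |-5| = 5 ≤ 2√17 ≈ 8.2462 ✓.


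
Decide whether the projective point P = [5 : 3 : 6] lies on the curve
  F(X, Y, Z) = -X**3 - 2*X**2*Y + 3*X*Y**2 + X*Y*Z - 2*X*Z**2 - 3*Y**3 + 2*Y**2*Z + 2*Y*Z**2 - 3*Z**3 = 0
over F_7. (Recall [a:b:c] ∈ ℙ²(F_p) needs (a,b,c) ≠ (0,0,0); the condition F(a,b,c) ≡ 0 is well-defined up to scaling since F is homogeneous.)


F(5,3,6) ≡ 4 (mod 7); P is NOT on the curve.

Evaluate F(5, 3, 6) term-by-term (mod 7).
  -X**3 ↦ -1·125·1·1 = -125
  -2*X**2*Y ↦ -2·25·3·1 = -150
  3*X*Y**2 ↦ 3·5·9·1 = 135
  X*Y*Z ↦ 1·5·3·6 = 90
  -2*X*Z**2 ↦ -2·5·1·36 = -360
  -3*Y**3 ↦ -3·1·27·1 = -81
  2*Y**2*Z ↦ 2·1·9·6 = 108
  2*Y*Z**2 ↦ 2·1·3·36 = 216
  -3*Z**3 ↦ -3·1·1·216 = -648
Sum: F(5, 3, 6) = (-125) + (-150) + (135) + (90) + (-360) + (-81) + (108) + (216) + (-648) = -815.
Reducing mod 7: -815 ≡ 4 (mod 7).
Since F(a, b, c) ≡ 4 ≠ 0 (mod 7), P does NOT lie on the curve.
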